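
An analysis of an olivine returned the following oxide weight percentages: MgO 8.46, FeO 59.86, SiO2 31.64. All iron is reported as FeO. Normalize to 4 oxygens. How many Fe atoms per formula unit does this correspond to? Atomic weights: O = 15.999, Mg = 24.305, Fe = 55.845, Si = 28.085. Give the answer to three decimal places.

1.590 Fe apfu

MgO: 8.46/40.304 = 0.20990 mol → 0.20990 mol Mg, 0.20990 mol O.
FeO: 59.86/71.844 = 0.83319 mol → 0.83319 mol Fe, 0.83319 mol O.
SiO2: 31.64/60.083 = 0.52660 mol → 0.52660 mol Si, 1.05320 mol O.
Total oxygen = 2.09629 mol. Normalization factor = 4/2.09629 = 1.90813.
Fe per 4 O = 0.83319 × 1.90813 = 1.590.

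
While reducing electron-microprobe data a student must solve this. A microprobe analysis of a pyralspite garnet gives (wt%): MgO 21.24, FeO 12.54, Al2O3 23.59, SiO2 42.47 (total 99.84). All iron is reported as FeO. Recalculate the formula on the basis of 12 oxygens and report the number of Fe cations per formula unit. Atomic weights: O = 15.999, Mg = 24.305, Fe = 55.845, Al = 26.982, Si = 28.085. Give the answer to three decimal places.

0.746 Fe apfu

MgO (M=40.304): mol = 0.52699; Mg = 0.52699, O = 0.52699.
FeO (M=71.844): mol = 0.17454; Fe = 0.17454, O = 0.17454.
Al2O3 (M=101.961): mol = 0.23136; Al = 0.46272, O = 0.69408.
SiO2 (M=60.083): mol = 0.70686; Si = 0.70686, O = 1.41372.
ΣO = 2.80933; factor = 12/ΣO = 4.27148.
Fe apfu = 0.17454 × 4.27148 = 0.746.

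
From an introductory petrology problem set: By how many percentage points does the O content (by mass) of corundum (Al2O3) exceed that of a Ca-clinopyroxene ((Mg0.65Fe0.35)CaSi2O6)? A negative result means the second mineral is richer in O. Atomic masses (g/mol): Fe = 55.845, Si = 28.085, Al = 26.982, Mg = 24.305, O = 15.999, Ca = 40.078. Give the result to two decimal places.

O in Al2O3: molar mass 101.961 g/mol; 3×15.999 = 47.997 g → 47.07 wt%.
O in (Mg0.65Fe0.35)CaSi2O6: molar mass 227.586 g/mol; 6×15.999 = 95.994 g → 42.18 wt%.
Difference = 47.07 − 42.18 = 4.89 percentage points.

4.89 percentage points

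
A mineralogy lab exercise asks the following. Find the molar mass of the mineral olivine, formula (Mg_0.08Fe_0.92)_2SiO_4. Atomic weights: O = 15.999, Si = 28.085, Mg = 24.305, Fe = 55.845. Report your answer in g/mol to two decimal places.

M = 0.16*24.305 + 1.84*55.845 + 1*28.085 + 4*15.999

198.72 g/mol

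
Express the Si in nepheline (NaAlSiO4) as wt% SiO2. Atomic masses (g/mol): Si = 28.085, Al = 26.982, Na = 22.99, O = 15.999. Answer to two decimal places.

M(NaAlSiO4) = 142.053 g/mol; M(SiO2) = 60.083 g/mol.
Moles SiO2 per formula unit = 1 Si ÷ 1 = 1.0000.
SiO2 fraction = (1.0000 × 60.083) / 142.053 = 60.083/142.053 = 0.4230.

42.30 wt%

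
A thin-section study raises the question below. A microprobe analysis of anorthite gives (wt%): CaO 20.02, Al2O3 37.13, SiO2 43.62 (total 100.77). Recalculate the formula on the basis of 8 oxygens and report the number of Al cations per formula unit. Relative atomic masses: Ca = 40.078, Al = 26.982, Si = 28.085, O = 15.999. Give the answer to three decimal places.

2.008 Al apfu

20.02 wt% CaO ÷ 56.077 g/mol = 0.35701 mol, giving 0.35701 Ca and 0.35701 O.
37.13 wt% Al2O3 ÷ 101.961 g/mol = 0.36416 mol, giving 0.72832 Al and 1.09248 O.
43.62 wt% SiO2 ÷ 60.083 g/mol = 0.72600 mol, giving 0.72600 Si and 1.45200 O.
Oxygen sums to 2.90149; scaling by 8/2.90149 = 2.75720 puts the formula on 8 O.
Al: 0.72832 × 2.75720 = 2.008 atoms per formula unit.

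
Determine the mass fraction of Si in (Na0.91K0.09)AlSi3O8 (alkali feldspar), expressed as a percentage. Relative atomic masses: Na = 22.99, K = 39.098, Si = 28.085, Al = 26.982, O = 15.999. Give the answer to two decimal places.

31.95 weight percent

M((Na0.91K0.09)AlSi3O8) = 263.669 g/mol.
Si contributes 3 × 28.085 = 84.255 g per mole.
84.255/263.669 = 0.3195 → 31.95%.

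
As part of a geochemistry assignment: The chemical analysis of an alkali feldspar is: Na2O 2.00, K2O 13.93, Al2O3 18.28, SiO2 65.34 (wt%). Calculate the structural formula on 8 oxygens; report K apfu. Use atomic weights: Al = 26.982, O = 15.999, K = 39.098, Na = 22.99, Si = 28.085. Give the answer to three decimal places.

0.818 K apfu

Na2O (M=61.979): mol = 0.03227; Na = 0.06454, O = 0.03227.
K2O (M=94.195): mol = 0.14788; K = 0.29576, O = 0.14788.
Al2O3 (M=101.961): mol = 0.17928; Al = 0.35856, O = 0.53784.
SiO2 (M=60.083): mol = 1.08750; Si = 1.08750, O = 2.17500.
ΣO = 2.89299; factor = 8/ΣO = 2.76531.
K apfu = 0.29576 × 2.76531 = 0.818.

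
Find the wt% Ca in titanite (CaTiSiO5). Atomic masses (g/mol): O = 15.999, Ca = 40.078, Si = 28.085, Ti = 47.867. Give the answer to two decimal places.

Formula mass = 1×40.078 + 1×47.867 + 1×28.085 + 5×15.999 = 196.025 g/mol, of which 40.078 g is Ca.
So Ca makes up 40.078/196.025 = 0.2045 of the mass, i.e. 20.45%.

20.45 weight percent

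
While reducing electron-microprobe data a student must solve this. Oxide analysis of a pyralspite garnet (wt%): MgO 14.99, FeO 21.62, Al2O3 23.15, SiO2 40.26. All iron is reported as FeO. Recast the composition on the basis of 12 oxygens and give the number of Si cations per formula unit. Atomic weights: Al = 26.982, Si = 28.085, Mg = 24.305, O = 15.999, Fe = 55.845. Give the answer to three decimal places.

2.985 Si apfu

14.99 wt% MgO ÷ 40.304 g/mol = 0.37192 mol, giving 0.37192 Mg and 0.37192 O.
21.62 wt% FeO ÷ 71.844 g/mol = 0.30093 mol, giving 0.30093 Fe and 0.30093 O.
23.15 wt% Al2O3 ÷ 101.961 g/mol = 0.22705 mol, giving 0.45410 Al and 0.68115 O.
40.26 wt% SiO2 ÷ 60.083 g/mol = 0.67007 mol, giving 0.67007 Si and 1.34014 O.
Oxygen sums to 2.69414; scaling by 12/2.69414 = 4.45411 puts the formula on 12 O.
Si: 0.67007 × 4.45411 = 2.985 atoms per formula unit.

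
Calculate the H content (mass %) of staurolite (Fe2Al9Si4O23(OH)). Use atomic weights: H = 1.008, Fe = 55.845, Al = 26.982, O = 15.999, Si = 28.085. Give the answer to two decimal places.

0.12 mass %

Formula mass = 2·55.845 + 9·26.982 + 4·28.085 + 24·15.999 + 1·1.008 = 851.852 g/mol, of which 1.008 g is H.
So H makes up 1.008/851.852 = 0.0012 of the mass, i.e. 0.12%.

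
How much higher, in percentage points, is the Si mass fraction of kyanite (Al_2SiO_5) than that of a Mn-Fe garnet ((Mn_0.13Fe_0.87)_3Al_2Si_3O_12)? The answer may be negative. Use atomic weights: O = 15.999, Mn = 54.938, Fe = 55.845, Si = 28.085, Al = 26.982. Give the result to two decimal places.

Si in Al_2SiO_5: molar mass 162.044 g/mol; 1×28.085 = 28.085 g → 17.33 wt%.
Si in (Mn_0.13Fe_0.87)_3Al_2Si_3O_12: molar mass 497.388 g/mol; 3×28.085 = 84.255 g → 16.94 wt%.
Difference = 17.33 − 16.94 = 0.39 percentage points.

0.39 percentage points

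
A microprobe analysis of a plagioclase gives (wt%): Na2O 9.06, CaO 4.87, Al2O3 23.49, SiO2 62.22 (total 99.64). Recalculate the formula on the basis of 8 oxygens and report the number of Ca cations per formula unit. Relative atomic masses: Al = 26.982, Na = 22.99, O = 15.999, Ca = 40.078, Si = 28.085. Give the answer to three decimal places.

0.232 Ca apfu

Na2O (M=61.979): mol = 0.14618; Na = 0.29236, O = 0.14618.
CaO (M=56.077): mol = 0.08684; Ca = 0.08684, O = 0.08684.
Al2O3 (M=101.961): mol = 0.23038; Al = 0.46076, O = 0.69114.
SiO2 (M=60.083): mol = 1.03557; Si = 1.03557, O = 2.07114.
ΣO = 2.99530; factor = 8/ΣO = 2.67085.
Ca apfu = 0.08684 × 2.67085 = 0.232.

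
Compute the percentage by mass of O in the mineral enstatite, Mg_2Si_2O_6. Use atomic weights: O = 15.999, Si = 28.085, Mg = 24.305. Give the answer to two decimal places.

M(Mg_2Si_2O_6) = 200.774 g/mol.
O contributes 6 × 15.999 = 95.994 g per mole.
95.994/200.774 = 0.4781 → 47.81%.

47.81 wt%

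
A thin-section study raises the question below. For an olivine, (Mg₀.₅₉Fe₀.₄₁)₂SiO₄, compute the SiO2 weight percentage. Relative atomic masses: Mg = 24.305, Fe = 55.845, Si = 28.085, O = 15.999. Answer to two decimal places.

36.07 wt%

M((Mg₀.₅₉Fe₀.₄₁)₂SiO₄) = 166.554 g/mol; M(SiO2) = 60.083 g/mol.
Moles SiO2 per formula unit = 1 Si ÷ 1 = 1.0000.
SiO2 fraction = (1.0000 × 60.083) / 166.554 = 60.083/166.554 = 0.3607.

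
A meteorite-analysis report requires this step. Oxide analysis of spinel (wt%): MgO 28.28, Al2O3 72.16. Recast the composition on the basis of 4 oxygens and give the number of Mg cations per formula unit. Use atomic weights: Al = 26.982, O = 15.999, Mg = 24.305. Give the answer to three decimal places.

28.28 wt% MgO ÷ 40.304 g/mol = 0.70167 mol, giving 0.70167 Mg and 0.70167 O.
72.16 wt% Al2O3 ÷ 101.961 g/mol = 0.70772 mol, giving 1.41544 Al and 2.12316 O.
Oxygen sums to 2.82483; scaling by 4/2.82483 = 1.41601 puts the formula on 4 O.
Mg: 0.70167 × 1.41601 = 0.994 atoms per formula unit.

0.994 Mg apfu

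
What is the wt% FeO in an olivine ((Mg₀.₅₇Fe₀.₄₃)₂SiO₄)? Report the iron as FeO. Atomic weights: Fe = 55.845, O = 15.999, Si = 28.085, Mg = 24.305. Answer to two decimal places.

36.82 wt%

M((Mg₀.₅₇Fe₀.₄₃)₂SiO₄) = 167.815 g/mol; M(FeO) = 71.844 g/mol.
Moles FeO per formula unit = 0.86 Fe ÷ 1 = 0.8600.
FeO fraction = (0.8600 × 71.844) / 167.815 = 61.786/167.815 = 0.3682.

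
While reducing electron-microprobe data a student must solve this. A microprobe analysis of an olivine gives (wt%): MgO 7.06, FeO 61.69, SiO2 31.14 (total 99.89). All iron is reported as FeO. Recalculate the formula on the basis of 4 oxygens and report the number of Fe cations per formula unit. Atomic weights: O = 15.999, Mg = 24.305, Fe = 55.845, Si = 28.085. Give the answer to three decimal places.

1.659 Fe apfu

7.06 wt% MgO ÷ 40.304 g/mol = 0.17517 mol, giving 0.17517 Mg and 0.17517 O.
61.69 wt% FeO ÷ 71.844 g/mol = 0.85867 mol, giving 0.85867 Fe and 0.85867 O.
31.14 wt% SiO2 ÷ 60.083 g/mol = 0.51828 mol, giving 0.51828 Si and 1.03656 O.
Oxygen sums to 2.07040; scaling by 4/2.07040 = 1.93199 puts the formula on 4 O.
Fe: 0.85867 × 1.93199 = 1.659 atoms per formula unit.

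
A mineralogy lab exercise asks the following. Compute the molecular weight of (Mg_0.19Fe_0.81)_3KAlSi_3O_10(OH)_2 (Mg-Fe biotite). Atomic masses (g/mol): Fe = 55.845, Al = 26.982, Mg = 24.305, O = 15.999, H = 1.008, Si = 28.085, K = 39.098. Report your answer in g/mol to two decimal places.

M = 0.57(24.305) + 2.43(55.845) + 1(39.098) + 1(26.982) + 3(28.085) + 12(15.999) + 2(1.008)

493.90 g/mol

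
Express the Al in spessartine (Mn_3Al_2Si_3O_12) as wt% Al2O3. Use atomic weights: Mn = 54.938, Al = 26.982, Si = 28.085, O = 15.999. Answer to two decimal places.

20.60 wt%

Molar mass of Mn_3Al_2Si_3O_12 = 3×54.938 + 2×26.982 + 3×28.085 + 12×15.999 = 495.021 g/mol.
Each formula unit contains 2 Al, equivalent to 2/2 = 1.0000 mol Al2O3.
M(Al2O3) = 2×26.982 + 3×15.999 = 101.961 g/mol.
Mass of Al2O3 per formula unit = 1.0000 × 101.961 = 101.961 g.
Al2O3 wt% = 101.961 / 495.021 × 100 = 20.60%.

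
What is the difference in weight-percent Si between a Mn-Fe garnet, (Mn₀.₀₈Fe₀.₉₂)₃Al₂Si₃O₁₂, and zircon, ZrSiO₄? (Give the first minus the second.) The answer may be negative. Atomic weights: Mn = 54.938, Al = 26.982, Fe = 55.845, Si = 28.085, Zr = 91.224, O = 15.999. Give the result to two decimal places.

First mineral: 84.255 g Si in 497.524 g formula = 16.93 wt% Si.
Second mineral: 28.085 g Si in 183.305 g formula = 15.32 wt% Si.
16.93% − 15.32% gives a difference of 1.61 percentage points.

1.61 percentage points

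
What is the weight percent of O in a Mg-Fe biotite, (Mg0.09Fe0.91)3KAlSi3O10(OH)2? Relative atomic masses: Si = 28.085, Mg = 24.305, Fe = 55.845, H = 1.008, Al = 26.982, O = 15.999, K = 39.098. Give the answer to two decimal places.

38.14 mass %

Formula mass = 0.27*24.305 + 2.73*55.845 + 1*39.098 + 1*26.982 + 3*28.085 + 12*15.999 + 2*1.008 = 503.358 g/mol, of which 191.988 g is O.
So O makes up 191.988/503.358 = 0.3814 of the mass, i.e. 38.14%.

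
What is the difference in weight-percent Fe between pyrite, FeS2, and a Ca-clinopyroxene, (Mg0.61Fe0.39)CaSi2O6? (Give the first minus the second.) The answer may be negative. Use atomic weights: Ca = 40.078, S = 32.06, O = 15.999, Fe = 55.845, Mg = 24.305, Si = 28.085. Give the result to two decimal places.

37.03 percentage points

First mineral: 55.845 g Fe in 119.965 g formula = 46.55 wt% Fe.
Second mineral: 21.780 g Fe in 228.848 g formula = 9.52 wt% Fe.
46.55% − 9.52% gives a difference of 37.03 percentage points.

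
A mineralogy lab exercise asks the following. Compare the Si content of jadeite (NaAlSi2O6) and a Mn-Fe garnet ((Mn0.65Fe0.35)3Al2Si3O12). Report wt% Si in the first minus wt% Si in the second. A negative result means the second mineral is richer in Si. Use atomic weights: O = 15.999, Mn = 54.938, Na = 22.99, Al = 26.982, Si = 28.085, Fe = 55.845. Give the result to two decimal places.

M(NaAlSi2O6) = 202.136 g/mol, so wt% Si = 56.170/202.136 × 100 = 27.79%.
M((Mn0.65Fe0.35)3Al2Si3O12) = 495.973 g/mol, so wt% Si = 84.255/495.973 × 100 = 16.99%.
27.79 − 16.99 = 10.80 pp.

10.80 percentage points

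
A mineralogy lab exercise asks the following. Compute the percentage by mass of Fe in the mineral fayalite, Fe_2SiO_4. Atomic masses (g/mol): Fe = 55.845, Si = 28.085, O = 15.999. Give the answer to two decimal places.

Formula mass = 2×55.845 + 1×28.085 + 4×15.999 = 203.771 g/mol, of which 111.690 g is Fe.
So Fe makes up 111.690/203.771 = 0.5481 of the mass, i.e. 54.81%.

54.81 weight percent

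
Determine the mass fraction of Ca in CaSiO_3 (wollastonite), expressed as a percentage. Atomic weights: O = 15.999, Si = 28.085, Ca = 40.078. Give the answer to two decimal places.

Molar mass of CaSiO_3: 1×40.078 + 1×28.085 + 3×15.999 = 116.160 g/mol.
Mass of Ca per formula unit: 1 × 40.078 = 40.078 g.
Weight fraction Ca = 40.078 / 116.160 = 0.3450.

34.50 mass %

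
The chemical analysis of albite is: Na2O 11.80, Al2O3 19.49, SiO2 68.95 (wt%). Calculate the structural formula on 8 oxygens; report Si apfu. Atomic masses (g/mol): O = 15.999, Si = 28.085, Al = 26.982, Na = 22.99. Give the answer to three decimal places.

11.80 wt% Na2O ÷ 61.979 g/mol = 0.19039 mol, giving 0.38078 Na and 0.19039 O.
19.49 wt% Al2O3 ÷ 101.961 g/mol = 0.19115 mol, giving 0.38230 Al and 0.57345 O.
68.95 wt% SiO2 ÷ 60.083 g/mol = 1.14758 mol, giving 1.14758 Si and 2.29516 O.
Oxygen sums to 3.05900; scaling by 8/3.05900 = 2.61523 puts the formula on 8 O.
Si: 1.14758 × 2.61523 = 3.001 atoms per formula unit.

3.001 Si apfu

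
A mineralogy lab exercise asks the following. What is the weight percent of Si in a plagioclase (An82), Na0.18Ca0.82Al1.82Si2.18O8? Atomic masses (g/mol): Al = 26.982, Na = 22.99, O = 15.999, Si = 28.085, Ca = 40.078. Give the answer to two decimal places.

22.24 mass %

Molar mass of Na0.18Ca0.82Al1.82Si2.18O8: 0.18×22.99 + 0.82×40.078 + 1.82×26.982 + 2.18×28.085 + 8×15.999 = 275.327 g/mol.
Mass of Si per formula unit: 2.18 × 28.085 = 61.225 g.
Weight fraction Si = 61.225 / 275.327 = 0.2224.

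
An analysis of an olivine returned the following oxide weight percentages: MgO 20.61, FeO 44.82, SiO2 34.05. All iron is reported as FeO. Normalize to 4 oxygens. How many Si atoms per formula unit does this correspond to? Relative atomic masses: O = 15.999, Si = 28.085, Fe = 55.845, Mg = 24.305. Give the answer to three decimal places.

20.61 wt% MgO ÷ 40.304 g/mol = 0.51136 mol, giving 0.51136 Mg and 0.51136 O.
44.82 wt% FeO ÷ 71.844 g/mol = 0.62385 mol, giving 0.62385 Fe and 0.62385 O.
34.05 wt% SiO2 ÷ 60.083 g/mol = 0.56672 mol, giving 0.56672 Si and 1.13344 O.
Oxygen sums to 2.26865; scaling by 4/2.26865 = 1.76316 puts the formula on 4 O.
Si: 0.56672 × 1.76316 = 0.999 atoms per formula unit.

0.999 Si apfu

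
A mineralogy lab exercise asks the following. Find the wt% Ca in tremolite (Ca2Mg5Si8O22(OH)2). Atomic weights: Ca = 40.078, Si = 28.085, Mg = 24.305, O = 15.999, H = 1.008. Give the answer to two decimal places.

9.87 weight percent

M(Ca2Mg5Si8O22(OH)2) = 812.353 g/mol.
Ca contributes 2 × 40.078 = 80.156 g per mole.
80.156/812.353 = 0.0987 → 9.87%.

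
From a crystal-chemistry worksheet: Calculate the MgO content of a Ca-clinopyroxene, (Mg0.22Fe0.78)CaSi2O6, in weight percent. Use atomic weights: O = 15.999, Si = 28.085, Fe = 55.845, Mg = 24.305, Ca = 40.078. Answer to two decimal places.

3.68 wt%

Molar mass of (Mg0.22Fe0.78)CaSi2O6 = 0.22×24.305 + 0.78×55.845 + 1×40.078 + 2×28.085 + 6×15.999 = 241.148 g/mol.
Each formula unit contains 0.22 Mg, equivalent to 0.22/1 = 0.2200 mol MgO.
M(MgO) = 1×24.305 + 1×15.999 = 40.304 g/mol.
Mass of MgO per formula unit = 0.2200 × 40.304 = 8.867 g.
MgO wt% = 8.867 / 241.148 × 100 = 3.68%.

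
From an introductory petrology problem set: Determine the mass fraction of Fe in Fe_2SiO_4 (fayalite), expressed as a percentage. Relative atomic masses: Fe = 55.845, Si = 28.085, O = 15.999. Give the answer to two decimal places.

Formula mass = 2×55.845 + 1×28.085 + 4×15.999 = 203.771 g/mol, of which 111.690 g is Fe.
So Fe makes up 111.690/203.771 = 0.5481 of the mass, i.e. 54.81%.

54.81 wt%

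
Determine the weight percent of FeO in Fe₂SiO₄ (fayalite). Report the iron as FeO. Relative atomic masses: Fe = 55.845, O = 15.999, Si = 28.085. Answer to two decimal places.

70.51 wt%

Molar mass of Fe₂SiO₄ = 2×55.845 + 1×28.085 + 4×15.999 = 203.771 g/mol.
Each formula unit contains 2 Fe, equivalent to 2/1 = 2.0000 mol FeO.
M(FeO) = 1×55.845 + 1×15.999 = 71.844 g/mol.
Mass of FeO per formula unit = 2.0000 × 71.844 = 143.688 g.
FeO wt% = 143.688 / 203.771 × 100 = 70.51%.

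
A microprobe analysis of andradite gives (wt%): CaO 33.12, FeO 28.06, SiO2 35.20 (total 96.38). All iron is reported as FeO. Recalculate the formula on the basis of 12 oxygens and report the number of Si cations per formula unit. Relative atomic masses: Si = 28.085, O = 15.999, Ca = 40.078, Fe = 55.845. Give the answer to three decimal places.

33.12 wt% CaO ÷ 56.077 g/mol = 0.59062 mol, giving 0.59062 Ca and 0.59062 O.
28.06 wt% FeO ÷ 71.844 g/mol = 0.39057 mol, giving 0.39057 Fe and 0.39057 O.
35.20 wt% SiO2 ÷ 60.083 g/mol = 0.58586 mol, giving 0.58586 Si and 1.17172 O.
Oxygen sums to 2.15291; scaling by 12/2.15291 = 5.57385 puts the formula on 12 O.
Si: 0.58586 × 5.57385 = 3.265 atoms per formula unit.

3.265 Si apfu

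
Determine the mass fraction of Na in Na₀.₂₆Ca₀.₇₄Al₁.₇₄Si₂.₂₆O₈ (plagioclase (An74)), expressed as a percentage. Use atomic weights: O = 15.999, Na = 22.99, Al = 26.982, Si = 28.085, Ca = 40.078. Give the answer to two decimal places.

2.18 weight percent

Molar mass of Na₀.₂₆Ca₀.₇₄Al₁.₇₄Si₂.₂₆O₈: 0.26×22.99 + 0.74×40.078 + 1.74×26.982 + 2.26×28.085 + 8×15.999 = 274.048 g/mol.
Mass of Na per formula unit: 0.26 × 22.99 = 5.977 g.
Weight fraction Na = 5.977 / 274.048 = 0.0218.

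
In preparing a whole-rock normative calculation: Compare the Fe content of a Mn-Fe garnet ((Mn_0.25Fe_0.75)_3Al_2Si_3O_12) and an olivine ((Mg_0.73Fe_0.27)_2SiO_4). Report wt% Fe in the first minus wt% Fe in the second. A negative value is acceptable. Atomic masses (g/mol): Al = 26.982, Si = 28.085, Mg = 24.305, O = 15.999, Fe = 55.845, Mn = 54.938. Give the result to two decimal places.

6.16 percentage points

Fe in (Mn_0.25Fe_0.75)_3Al_2Si_3O_12: molar mass 497.062 g/mol; 2.25×55.845 = 125.651 g → 25.28 wt%.
Fe in (Mg_0.73Fe_0.27)_2SiO_4: molar mass 157.723 g/mol; 0.54×55.845 = 30.156 g → 19.12 wt%.
Difference = 25.28 − 19.12 = 6.16 percentage points.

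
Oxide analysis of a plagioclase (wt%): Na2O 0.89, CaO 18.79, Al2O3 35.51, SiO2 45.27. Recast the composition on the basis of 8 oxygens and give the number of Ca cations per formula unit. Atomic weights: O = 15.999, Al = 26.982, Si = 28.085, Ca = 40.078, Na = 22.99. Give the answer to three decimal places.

Na2O: 0.89/61.979 = 0.01436 mol → 0.02872 mol Na, 0.01436 mol O.
CaO: 18.79/56.077 = 0.33507 mol → 0.33507 mol Ca, 0.33507 mol O.
Al2O3: 35.51/101.961 = 0.34827 mol → 0.69654 mol Al, 1.04481 mol O.
SiO2: 45.27/60.083 = 0.75346 mol → 0.75346 mol Si, 1.50692 mol O.
Total oxygen = 2.90116 mol. Normalization factor = 8/2.90116 = 2.75752.
Ca per 8 O = 0.33507 × 2.75752 = 0.924.

0.924 Ca apfu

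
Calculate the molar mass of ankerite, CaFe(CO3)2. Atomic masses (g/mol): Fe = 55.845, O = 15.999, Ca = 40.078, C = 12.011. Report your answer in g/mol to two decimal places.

Ca: 1 × 40.078 = 40.0780
Fe: 1 × 55.845 = 55.8450
C: 2 × 12.011 = 24.0220
O: 6 × 15.999 = 95.9940
Summing the contributions gives the formula mass.

215.94 g/mol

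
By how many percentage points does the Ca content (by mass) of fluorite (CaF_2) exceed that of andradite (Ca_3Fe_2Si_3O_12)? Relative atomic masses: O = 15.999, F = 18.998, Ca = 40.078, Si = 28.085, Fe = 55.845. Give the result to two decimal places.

M(CaF_2) = 78.074 g/mol, so wt% Ca = 40.078/78.074 × 100 = 51.33%.
M(Ca_3Fe_2Si_3O_12) = 508.167 g/mol, so wt% Ca = 120.234/508.167 × 100 = 23.66%.
51.33 − 23.66 = 27.67 pp.

27.67 percentage points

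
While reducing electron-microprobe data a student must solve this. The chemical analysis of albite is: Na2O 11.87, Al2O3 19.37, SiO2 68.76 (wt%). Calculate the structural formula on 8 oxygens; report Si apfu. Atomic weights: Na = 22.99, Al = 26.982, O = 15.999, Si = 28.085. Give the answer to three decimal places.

Na2O: 11.87/61.979 = 0.19152 mol → 0.38304 mol Na, 0.19152 mol O.
Al2O3: 19.37/101.961 = 0.18997 mol → 0.37994 mol Al, 0.56991 mol O.
SiO2: 68.76/60.083 = 1.14442 mol → 1.14442 mol Si, 2.28884 mol O.
Total oxygen = 3.05027 mol. Normalization factor = 8/3.05027 = 2.62272.
Si per 8 O = 1.14442 × 2.62272 = 3.001.

3.001 Si apfu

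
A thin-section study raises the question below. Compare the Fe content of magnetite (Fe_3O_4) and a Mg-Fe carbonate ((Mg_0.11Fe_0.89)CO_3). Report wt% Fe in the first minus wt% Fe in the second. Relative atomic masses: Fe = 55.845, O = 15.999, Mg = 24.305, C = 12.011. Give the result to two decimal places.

First mineral: 167.535 g Fe in 231.531 g formula = 72.36 wt% Fe.
Second mineral: 49.702 g Fe in 112.384 g formula = 44.23 wt% Fe.
72.36% − 44.23% gives a difference of 28.13 percentage points.

28.13 percentage points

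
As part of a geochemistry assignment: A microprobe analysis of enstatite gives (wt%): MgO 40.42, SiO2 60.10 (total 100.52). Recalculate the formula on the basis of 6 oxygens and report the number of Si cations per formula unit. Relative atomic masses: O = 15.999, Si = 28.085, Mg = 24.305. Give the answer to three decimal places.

MgO: 40.42/40.304 = 1.00288 mol → 1.00288 mol Mg, 1.00288 mol O.
SiO2: 60.10/60.083 = 1.00028 mol → 1.00028 mol Si, 2.00056 mol O.
Total oxygen = 3.00344 mol. Normalization factor = 6/3.00344 = 1.99771.
Si per 6 O = 1.00028 × 1.99771 = 1.998.

1.998 Si apfu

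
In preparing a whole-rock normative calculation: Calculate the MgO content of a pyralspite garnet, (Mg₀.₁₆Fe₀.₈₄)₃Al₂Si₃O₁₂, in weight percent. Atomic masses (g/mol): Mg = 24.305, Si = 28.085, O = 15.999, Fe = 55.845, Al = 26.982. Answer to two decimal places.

Formula mass = 482.603 g/mol.
0.48 Mg → 0.4800 mol MgO per formula unit; M(MgO) = 40.304, so MgO mass = 19.346 g.
19.346/482.603 × 100 = 4.01 wt%.

4.01 wt%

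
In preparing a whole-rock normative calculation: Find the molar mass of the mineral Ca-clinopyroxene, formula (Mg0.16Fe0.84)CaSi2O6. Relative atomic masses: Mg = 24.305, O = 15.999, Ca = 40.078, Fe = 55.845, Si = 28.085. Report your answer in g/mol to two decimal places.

M = 0.16(24.305) + 0.84(55.845) + 1(40.078) + 2(28.085) + 6(15.999)

243.04 g/mol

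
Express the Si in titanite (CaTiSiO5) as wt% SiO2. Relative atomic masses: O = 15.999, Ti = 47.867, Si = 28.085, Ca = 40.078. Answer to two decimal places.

Formula mass = 196.025 g/mol.
1 Si → 1.0000 mol SiO2 per formula unit; M(SiO2) = 60.083, so SiO2 mass = 60.083 g.
60.083/196.025 × 100 = 30.65 wt%.

30.65 wt%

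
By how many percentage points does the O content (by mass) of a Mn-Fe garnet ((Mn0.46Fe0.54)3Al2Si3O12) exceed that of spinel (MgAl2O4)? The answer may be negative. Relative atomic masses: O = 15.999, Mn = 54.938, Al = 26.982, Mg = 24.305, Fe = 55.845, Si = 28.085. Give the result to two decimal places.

-6.31 percentage points

O in (Mn0.46Fe0.54)3Al2Si3O12: molar mass 496.490 g/mol; 12×15.999 = 191.988 g → 38.67 wt%.
O in MgAl2O4: molar mass 142.265 g/mol; 4×15.999 = 63.996 g → 44.98 wt%.
Difference = 38.67 − 44.98 = -6.31 percentage points.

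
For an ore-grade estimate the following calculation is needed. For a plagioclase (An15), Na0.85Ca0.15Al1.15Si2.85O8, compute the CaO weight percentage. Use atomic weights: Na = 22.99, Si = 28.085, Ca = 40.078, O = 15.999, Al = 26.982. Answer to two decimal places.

3.18 wt%

Molar mass of Na0.85Ca0.15Al1.15Si2.85O8 = 0.85×22.99 + 0.15×40.078 + 1.15×26.982 + 2.85×28.085 + 8×15.999 = 264.617 g/mol.
Each formula unit contains 0.15 Ca, equivalent to 0.15/1 = 0.1500 mol CaO.
M(CaO) = 1×40.078 + 1×15.999 = 56.077 g/mol.
Mass of CaO per formula unit = 0.1500 × 56.077 = 8.412 g.
CaO wt% = 8.412 / 264.617 × 100 = 3.18%.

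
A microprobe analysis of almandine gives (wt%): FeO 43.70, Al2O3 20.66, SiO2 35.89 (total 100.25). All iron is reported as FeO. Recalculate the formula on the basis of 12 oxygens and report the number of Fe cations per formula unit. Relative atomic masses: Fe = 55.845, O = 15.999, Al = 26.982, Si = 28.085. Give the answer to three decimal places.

3.028 Fe apfu

FeO: 43.70/71.844 = 0.60826 mol → 0.60826 mol Fe, 0.60826 mol O.
Al2O3: 20.66/101.961 = 0.20263 mol → 0.40526 mol Al, 0.60789 mol O.
SiO2: 35.89/60.083 = 0.59734 mol → 0.59734 mol Si, 1.19468 mol O.
Total oxygen = 2.41083 mol. Normalization factor = 12/2.41083 = 4.97754.
Fe per 12 O = 0.60826 × 4.97754 = 3.028.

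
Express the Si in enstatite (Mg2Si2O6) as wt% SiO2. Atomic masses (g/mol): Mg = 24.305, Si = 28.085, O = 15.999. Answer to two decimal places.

M(Mg2Si2O6) = 200.774 g/mol; M(SiO2) = 60.083 g/mol.
Moles SiO2 per formula unit = 2 Si ÷ 1 = 2.0000.
SiO2 fraction = (2.0000 × 60.083) / 200.774 = 120.166/200.774 = 0.5985.

59.85 wt%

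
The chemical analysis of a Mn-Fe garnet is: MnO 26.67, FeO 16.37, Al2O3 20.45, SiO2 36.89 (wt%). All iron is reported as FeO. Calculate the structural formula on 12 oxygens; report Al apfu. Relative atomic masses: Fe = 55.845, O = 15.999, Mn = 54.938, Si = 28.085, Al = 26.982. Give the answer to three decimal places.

1.978 Al apfu

MnO: 26.67/70.937 = 0.37597 mol → 0.37597 mol Mn, 0.37597 mol O.
FeO: 16.37/71.844 = 0.22785 mol → 0.22785 mol Fe, 0.22785 mol O.
Al2O3: 20.45/101.961 = 0.20057 mol → 0.40114 mol Al, 0.60171 mol O.
SiO2: 36.89/60.083 = 0.61398 mol → 0.61398 mol Si, 1.22796 mol O.
Total oxygen = 2.43349 mol. Normalization factor = 12/2.43349 = 4.93119.
Al per 12 O = 0.40114 × 4.93119 = 1.978.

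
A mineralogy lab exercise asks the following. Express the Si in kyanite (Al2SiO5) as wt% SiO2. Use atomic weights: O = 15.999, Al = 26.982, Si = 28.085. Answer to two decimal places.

Molar mass of Al2SiO5 = 2×26.982 + 1×28.085 + 5×15.999 = 162.044 g/mol.
Each formula unit contains 1 Si, equivalent to 1/1 = 1.0000 mol SiO2.
M(SiO2) = 1×28.085 + 2×15.999 = 60.083 g/mol.
Mass of SiO2 per formula unit = 1.0000 × 60.083 = 60.083 g.
SiO2 wt% = 60.083 / 162.044 × 100 = 37.08%.

37.08 wt%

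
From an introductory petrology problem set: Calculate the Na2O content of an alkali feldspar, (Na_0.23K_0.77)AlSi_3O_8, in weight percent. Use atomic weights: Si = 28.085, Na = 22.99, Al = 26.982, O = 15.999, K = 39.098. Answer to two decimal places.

2.60 wt%

Formula mass = 274.622 g/mol.
0.23 Na → 0.1150 mol Na2O per formula unit; M(Na2O) = 61.979, so Na2O mass = 7.128 g.
7.128/274.622 × 100 = 2.60 wt%.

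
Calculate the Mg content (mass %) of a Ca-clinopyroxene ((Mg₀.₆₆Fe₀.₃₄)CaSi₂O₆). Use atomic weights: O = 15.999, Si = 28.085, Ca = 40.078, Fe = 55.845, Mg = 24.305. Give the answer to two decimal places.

7.06 mass %

Molar mass of (Mg₀.₆₆Fe₀.₃₄)CaSi₂O₆: 0.66·24.305 + 0.34·55.845 + 1·40.078 + 2·28.085 + 6·15.999 = 227.271 g/mol.
Mass of Mg per formula unit: 0.66 × 24.305 = 16.041 g.
Weight fraction Mg = 16.041 / 227.271 = 0.0706.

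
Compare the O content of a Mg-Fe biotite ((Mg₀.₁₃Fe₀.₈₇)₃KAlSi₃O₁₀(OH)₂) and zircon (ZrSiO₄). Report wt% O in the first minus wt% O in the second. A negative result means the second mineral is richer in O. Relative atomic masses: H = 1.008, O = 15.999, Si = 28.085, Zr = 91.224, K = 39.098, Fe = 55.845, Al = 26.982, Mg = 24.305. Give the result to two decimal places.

M((Mg₀.₁₃Fe₀.₈₇)₃KAlSi₃O₁₀(OH)₂) = 499.573 g/mol, so wt% O = 191.988/499.573 × 100 = 38.43%.
M(ZrSiO₄) = 183.305 g/mol, so wt% O = 63.996/183.305 × 100 = 34.91%.
38.43 − 34.91 = 3.52 pp.

3.52 percentage points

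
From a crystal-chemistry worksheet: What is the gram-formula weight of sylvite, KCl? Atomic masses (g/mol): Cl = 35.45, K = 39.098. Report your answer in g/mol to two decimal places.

The formula mass is the sum 1·39.098 + 1·35.45.

74.55 g/mol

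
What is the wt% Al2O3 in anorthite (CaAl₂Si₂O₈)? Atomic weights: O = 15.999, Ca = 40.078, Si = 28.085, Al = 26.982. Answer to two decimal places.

36.65 wt%

M(CaAl₂Si₂O₈) = 278.204 g/mol; M(Al2O3) = 101.961 g/mol.
Moles Al2O3 per formula unit = 2 Al ÷ 2 = 1.0000.
Al2O3 fraction = (1.0000 × 101.961) / 278.204 = 101.961/278.204 = 0.3665.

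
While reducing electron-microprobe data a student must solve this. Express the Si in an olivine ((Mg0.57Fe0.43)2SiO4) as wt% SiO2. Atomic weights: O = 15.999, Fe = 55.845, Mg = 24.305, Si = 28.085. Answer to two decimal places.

Molar mass of (Mg0.57Fe0.43)2SiO4 = 1.14×24.305 + 0.86×55.845 + 1×28.085 + 4×15.999 = 167.815 g/mol.
Each formula unit contains 1 Si, equivalent to 1/1 = 1.0000 mol SiO2.
M(SiO2) = 1×28.085 + 2×15.999 = 60.083 g/mol.
Mass of SiO2 per formula unit = 1.0000 × 60.083 = 60.083 g.
SiO2 wt% = 60.083 / 167.815 × 100 = 35.80%.

35.80 wt%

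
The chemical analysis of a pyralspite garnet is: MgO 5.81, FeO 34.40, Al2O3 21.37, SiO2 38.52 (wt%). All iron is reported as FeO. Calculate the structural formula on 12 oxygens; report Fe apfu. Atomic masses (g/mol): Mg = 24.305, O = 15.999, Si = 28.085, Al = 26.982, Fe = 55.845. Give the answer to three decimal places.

2.268 Fe apfu

MgO: 5.81/40.304 = 0.14415 mol → 0.14415 mol Mg, 0.14415 mol O.
FeO: 34.40/71.844 = 0.47882 mol → 0.47882 mol Fe, 0.47882 mol O.
Al2O3: 21.37/101.961 = 0.20959 mol → 0.41918 mol Al, 0.62877 mol O.
SiO2: 38.52/60.083 = 0.64111 mol → 0.64111 mol Si, 1.28222 mol O.
Total oxygen = 2.53396 mol. Normalization factor = 12/2.53396 = 4.73567.
Fe per 12 O = 0.47882 × 4.73567 = 2.268.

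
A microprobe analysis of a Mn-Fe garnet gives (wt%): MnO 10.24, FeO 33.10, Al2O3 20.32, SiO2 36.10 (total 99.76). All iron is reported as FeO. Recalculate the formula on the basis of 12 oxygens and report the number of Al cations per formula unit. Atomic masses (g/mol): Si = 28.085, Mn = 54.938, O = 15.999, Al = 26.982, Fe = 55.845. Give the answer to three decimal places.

1.989 Al apfu

MnO (M=70.937): mol = 0.14435; Mn = 0.14435, O = 0.14435.
FeO (M=71.844): mol = 0.46072; Fe = 0.46072, O = 0.46072.
Al2O3 (M=101.961): mol = 0.19929; Al = 0.39858, O = 0.59787.
SiO2 (M=60.083): mol = 0.60084; Si = 0.60084, O = 1.20168.
ΣO = 2.40462; factor = 12/ΣO = 4.99039.
Al apfu = 0.39858 × 4.99039 = 1.989.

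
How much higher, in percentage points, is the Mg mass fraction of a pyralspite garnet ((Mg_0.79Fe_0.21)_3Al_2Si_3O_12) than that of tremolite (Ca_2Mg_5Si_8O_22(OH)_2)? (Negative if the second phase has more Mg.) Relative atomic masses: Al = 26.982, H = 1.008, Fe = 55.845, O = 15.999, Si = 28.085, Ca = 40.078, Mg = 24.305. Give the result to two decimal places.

-1.34 percentage points

First mineral: 57.603 g Mg in 422.992 g formula = 13.62 wt% Mg.
Second mineral: 121.525 g Mg in 812.353 g formula = 14.96 wt% Mg.
13.62% − 14.96% gives a difference of -1.34 percentage points.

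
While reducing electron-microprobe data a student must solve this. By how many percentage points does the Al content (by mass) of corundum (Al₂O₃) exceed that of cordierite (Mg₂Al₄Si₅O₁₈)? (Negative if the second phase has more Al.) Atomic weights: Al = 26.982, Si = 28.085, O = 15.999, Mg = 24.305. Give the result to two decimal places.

34.48 percentage points

First mineral: 53.964 g Al in 101.961 g formula = 52.93 wt% Al.
Second mineral: 107.928 g Al in 584.945 g formula = 18.45 wt% Al.
52.93% − 18.45% gives a difference of 34.48 percentage points.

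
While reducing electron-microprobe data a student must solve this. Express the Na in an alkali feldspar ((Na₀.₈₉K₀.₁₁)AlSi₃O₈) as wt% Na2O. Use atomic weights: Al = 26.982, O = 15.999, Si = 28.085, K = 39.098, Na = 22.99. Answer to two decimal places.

10.45 wt%

Molar mass of (Na₀.₈₉K₀.₁₁)AlSi₃O₈ = 0.89·22.99 + 0.11·39.098 + 1·26.982 + 3·28.085 + 8·15.999 = 263.991 g/mol.
Each formula unit contains 0.89 Na, equivalent to 0.89/2 = 0.4450 mol Na2O.
M(Na2O) = 2×22.99 + 1×15.999 = 61.979 g/mol.
Mass of Na2O per formula unit = 0.4450 × 61.979 = 27.581 g.
Na2O wt% = 27.581 / 263.991 × 100 = 10.45%.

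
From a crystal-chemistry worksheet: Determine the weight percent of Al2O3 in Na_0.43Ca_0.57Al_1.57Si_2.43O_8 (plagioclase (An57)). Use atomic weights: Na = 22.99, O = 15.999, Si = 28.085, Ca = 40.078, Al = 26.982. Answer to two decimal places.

Formula mass = 271.330 g/mol.
1.57 Al → 0.7850 mol Al2O3 per formula unit; M(Al2O3) = 101.961, so Al2O3 mass = 80.039 g.
80.039/271.330 × 100 = 29.50 wt%.

29.50 wt%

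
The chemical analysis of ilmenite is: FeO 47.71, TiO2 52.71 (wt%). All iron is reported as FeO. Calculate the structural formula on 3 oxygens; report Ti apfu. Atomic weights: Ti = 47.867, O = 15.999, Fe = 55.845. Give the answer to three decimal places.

0.998 Ti apfu

FeO (M=71.844): mol = 0.66408; Fe = 0.66408, O = 0.66408.
TiO2 (M=79.865): mol = 0.65999; Ti = 0.65999, O = 1.31998.
ΣO = 1.98406; factor = 3/ΣO = 1.51205.
Ti apfu = 0.65999 × 1.51205 = 0.998.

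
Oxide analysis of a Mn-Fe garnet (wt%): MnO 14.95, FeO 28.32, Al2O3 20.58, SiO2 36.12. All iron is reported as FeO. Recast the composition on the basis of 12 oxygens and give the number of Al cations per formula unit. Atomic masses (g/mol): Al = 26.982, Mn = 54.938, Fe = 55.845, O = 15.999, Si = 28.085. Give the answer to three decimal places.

MnO (M=70.937): mol = 0.21075; Mn = 0.21075, O = 0.21075.
FeO (M=71.844): mol = 0.39419; Fe = 0.39419, O = 0.39419.
Al2O3 (M=101.961): mol = 0.20184; Al = 0.40368, O = 0.60552.
SiO2 (M=60.083): mol = 0.60117; Si = 0.60117, O = 1.20234.
ΣO = 2.41280; factor = 12/ΣO = 4.97347.
Al apfu = 0.40368 × 4.97347 = 2.008.

2.008 Al apfu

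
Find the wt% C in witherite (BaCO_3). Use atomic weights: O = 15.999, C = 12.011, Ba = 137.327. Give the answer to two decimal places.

M(BaCO_3) = 197.335 g/mol.
C contributes 1 × 12.011 = 12.011 g per mole.
12.011/197.335 = 0.0609 → 6.09%.

6.09 wt%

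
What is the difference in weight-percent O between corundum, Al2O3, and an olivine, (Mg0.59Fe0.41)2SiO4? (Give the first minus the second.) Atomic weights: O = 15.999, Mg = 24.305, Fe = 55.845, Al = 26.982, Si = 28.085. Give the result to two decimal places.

8.65 percentage points

First mineral: 47.997 g O in 101.961 g formula = 47.07 wt% O.
Second mineral: 63.996 g O in 166.554 g formula = 38.42 wt% O.
47.07% − 38.42% gives a difference of 8.65 percentage points.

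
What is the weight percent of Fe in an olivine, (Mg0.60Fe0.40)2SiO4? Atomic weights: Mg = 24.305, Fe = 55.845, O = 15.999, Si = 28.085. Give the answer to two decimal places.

M((Mg0.60Fe0.40)2SiO4) = 165.923 g/mol.
Fe contributes 0.80 × 55.845 = 44.676 g per mole.
44.676/165.923 = 0.2693 → 26.93%.

26.93 mass %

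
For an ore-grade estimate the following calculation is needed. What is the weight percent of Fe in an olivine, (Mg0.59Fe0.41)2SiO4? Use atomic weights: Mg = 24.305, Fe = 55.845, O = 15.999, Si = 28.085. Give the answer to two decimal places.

27.49 wt%

Formula mass = 1.18*24.305 + 0.82*55.845 + 1*28.085 + 4*15.999 = 166.554 g/mol, of which 45.793 g is Fe.
So Fe makes up 45.793/166.554 = 0.2749 of the mass, i.e. 27.49%.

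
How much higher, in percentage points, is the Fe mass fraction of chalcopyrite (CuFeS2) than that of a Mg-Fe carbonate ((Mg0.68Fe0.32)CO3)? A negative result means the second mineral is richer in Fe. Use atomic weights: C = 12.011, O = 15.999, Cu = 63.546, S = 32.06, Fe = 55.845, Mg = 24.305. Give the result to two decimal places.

11.50 percentage points

M(CuFeS2) = 183.511 g/mol, so wt% Fe = 55.845/183.511 × 100 = 30.43%.
M((Mg0.68Fe0.32)CO3) = 94.406 g/mol, so wt% Fe = 17.870/94.406 × 100 = 18.93%.
30.43 − 18.93 = 11.50 pp.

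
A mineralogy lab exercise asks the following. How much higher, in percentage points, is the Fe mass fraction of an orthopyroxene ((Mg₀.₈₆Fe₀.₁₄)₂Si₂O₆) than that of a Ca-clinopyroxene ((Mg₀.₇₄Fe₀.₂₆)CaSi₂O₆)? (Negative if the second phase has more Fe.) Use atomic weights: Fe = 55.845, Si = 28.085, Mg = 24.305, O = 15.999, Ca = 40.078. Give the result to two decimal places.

1.00 percentage points

First mineral: 15.637 g Fe in 209.605 g formula = 7.46 wt% Fe.
Second mineral: 14.520 g Fe in 224.747 g formula = 6.46 wt% Fe.
7.46% − 6.46% gives a difference of 1.00 percentage points.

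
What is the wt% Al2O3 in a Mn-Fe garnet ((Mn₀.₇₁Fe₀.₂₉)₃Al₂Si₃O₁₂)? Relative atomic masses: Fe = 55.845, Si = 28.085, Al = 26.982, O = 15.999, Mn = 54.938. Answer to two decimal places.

M((Mn₀.₇₁Fe₀.₂₉)₃Al₂Si₃O₁₂) = 495.810 g/mol; M(Al2O3) = 101.961 g/mol.
Moles Al2O3 per formula unit = 2 Al ÷ 2 = 1.0000.
Al2O3 fraction = (1.0000 × 101.961) / 495.810 = 101.961/495.810 = 0.2056.

20.56 wt%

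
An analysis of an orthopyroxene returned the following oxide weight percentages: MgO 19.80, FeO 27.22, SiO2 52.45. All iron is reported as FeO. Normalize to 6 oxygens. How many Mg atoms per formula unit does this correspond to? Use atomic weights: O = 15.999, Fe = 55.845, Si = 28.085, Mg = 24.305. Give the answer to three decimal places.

1.127 Mg apfu

19.80 wt% MgO ÷ 40.304 g/mol = 0.49127 mol, giving 0.49127 Mg and 0.49127 O.
27.22 wt% FeO ÷ 71.844 g/mol = 0.37888 mol, giving 0.37888 Fe and 0.37888 O.
52.45 wt% SiO2 ÷ 60.083 g/mol = 0.87296 mol, giving 0.87296 Si and 1.74592 O.
Oxygen sums to 2.61607; scaling by 6/2.61607 = 2.29352 puts the formula on 6 O.
Mg: 0.49127 × 2.29352 = 1.127 atoms per formula unit.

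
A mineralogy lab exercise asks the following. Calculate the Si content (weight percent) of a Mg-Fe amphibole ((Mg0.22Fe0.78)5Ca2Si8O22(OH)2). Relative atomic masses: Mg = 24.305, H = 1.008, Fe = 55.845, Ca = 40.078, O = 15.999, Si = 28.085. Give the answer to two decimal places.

24.02 weight percent

Molar mass of (Mg0.22Fe0.78)5Ca2Si8O22(OH)2: 1.10·24.305 + 3.90·55.845 + 2·40.078 + 8·28.085 + 24·15.999 + 2·1.008 = 935.359 g/mol.
Mass of Si per formula unit: 8 × 28.085 = 224.680 g.
Weight fraction Si = 224.680 / 935.359 = 0.2402.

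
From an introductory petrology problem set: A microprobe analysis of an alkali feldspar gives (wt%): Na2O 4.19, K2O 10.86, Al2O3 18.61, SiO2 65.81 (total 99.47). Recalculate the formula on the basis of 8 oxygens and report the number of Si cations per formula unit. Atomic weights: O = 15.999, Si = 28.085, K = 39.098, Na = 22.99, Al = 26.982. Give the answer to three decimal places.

3.000 Si apfu

Na2O (M=61.979): mol = 0.06760; Na = 0.13520, O = 0.06760.
K2O (M=94.195): mol = 0.11529; K = 0.23058, O = 0.11529.
Al2O3 (M=101.961): mol = 0.18252; Al = 0.36504, O = 0.54756.
SiO2 (M=60.083): mol = 1.09532; Si = 1.09532, O = 2.19064.
ΣO = 2.92109; factor = 8/ΣO = 2.73870.
Si apfu = 1.09532 × 2.73870 = 3.000.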